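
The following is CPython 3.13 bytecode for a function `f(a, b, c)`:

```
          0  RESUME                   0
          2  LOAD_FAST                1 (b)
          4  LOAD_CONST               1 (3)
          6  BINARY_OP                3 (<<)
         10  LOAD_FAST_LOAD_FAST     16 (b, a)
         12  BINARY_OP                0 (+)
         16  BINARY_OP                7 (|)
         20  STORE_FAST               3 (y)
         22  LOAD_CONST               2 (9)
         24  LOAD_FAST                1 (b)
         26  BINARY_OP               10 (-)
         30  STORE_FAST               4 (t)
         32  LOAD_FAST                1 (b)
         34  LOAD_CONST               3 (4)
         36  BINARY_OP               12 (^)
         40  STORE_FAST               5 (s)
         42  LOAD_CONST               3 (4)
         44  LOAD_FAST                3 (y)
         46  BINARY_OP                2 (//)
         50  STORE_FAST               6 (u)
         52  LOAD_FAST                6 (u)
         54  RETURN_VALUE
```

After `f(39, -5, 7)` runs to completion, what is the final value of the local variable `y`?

-6

LOAD_FAST b → push -5. Stack: [-5]
LOAD_CONST → push 3. Stack: [-5, 3]
BINARY_OP << → -5 << 3 = -40. Stack: [-40]
LOAD_FAST_LOAD_FAST b,a → push -5,39. Stack: [-40, -5, 39]
BINARY_OP + → -5 + 39 = 34. Stack: [-40, 34]
BINARY_OP | → -40 | 34 = -6. Stack: [-6]
STORE_FAST y → y=-6. Stack: []
LOAD_CONST → push 9. Stack: [9]
LOAD_FAST b → push -5. Stack: [9, -5]
BINARY_OP - → 9 - -5 = 14. Stack: [14]
STORE_FAST t → t=14. Stack: []
LOAD_FAST b → push -5. Stack: [-5]
LOAD_CONST → push 4. Stack: [-5, 4]
BINARY_OP ^ → -5 ^ 4 = -1. Stack: [-1]
STORE_FAST s → s=-1. Stack: []
LOAD_CONST → push 4. Stack: [4]
LOAD_FAST y → push -6. Stack: [4, -6]
BINARY_OP // → 4 // -6 = -1. Stack: [-1]
STORE_FAST u → u=-1. Stack: []
LOAD_FAST u → push -1. Stack: [-1]
RETURN_VALUE → return -1.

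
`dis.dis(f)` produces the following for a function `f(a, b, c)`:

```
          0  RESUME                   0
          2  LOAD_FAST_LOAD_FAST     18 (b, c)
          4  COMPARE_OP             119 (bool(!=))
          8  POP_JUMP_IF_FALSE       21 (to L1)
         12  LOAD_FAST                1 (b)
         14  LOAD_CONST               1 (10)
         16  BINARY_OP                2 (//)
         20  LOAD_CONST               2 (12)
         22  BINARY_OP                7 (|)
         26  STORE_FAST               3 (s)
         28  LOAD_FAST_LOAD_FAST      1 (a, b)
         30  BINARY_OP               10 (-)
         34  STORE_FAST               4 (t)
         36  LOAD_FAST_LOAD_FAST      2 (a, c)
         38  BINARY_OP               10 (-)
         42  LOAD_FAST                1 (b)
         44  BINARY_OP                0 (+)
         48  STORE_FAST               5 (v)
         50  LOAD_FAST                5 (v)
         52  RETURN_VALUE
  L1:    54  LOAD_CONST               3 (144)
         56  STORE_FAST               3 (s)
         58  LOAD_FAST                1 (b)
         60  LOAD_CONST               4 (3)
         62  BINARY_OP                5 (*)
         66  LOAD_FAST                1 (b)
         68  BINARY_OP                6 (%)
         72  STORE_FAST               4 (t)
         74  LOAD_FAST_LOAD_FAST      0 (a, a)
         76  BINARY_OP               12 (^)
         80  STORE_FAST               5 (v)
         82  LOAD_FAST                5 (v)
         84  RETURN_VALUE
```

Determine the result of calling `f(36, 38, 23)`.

51

LOAD_FAST_LOAD_FAST b,c → push 38,23. Stack: [38, 23]
COMPARE_OP bool(!=) → 38 vs 23 = True. Stack: [True]
POP_JUMP_IF_FALSE → pop True; no jump. Stack: []
LOAD_FAST b → push 38. Stack: [38]
LOAD_CONST → push 10. Stack: [38, 10]
BINARY_OP // → 38 // 10 = 3. Stack: [3]
LOAD_CONST → push 12. Stack: [3, 12]
BINARY_OP | → 3 | 12 = 15. Stack: [15]
STORE_FAST s → s=15. Stack: []
LOAD_FAST_LOAD_FAST a,b → push 36,38. Stack: [36, 38]
BINARY_OP - → 36 - 38 = -2. Stack: [-2]
STORE_FAST t → t=-2. Stack: []
LOAD_FAST_LOAD_FAST a,c → push 36,23. Stack: [36, 23]
BINARY_OP - → 36 - 23 = 13. Stack: [13]
LOAD_FAST b → push 38. Stack: [13, 38]
BINARY_OP + → 13 + 38 = 51. Stack: [51]
STORE_FAST v → v=51. Stack: []
LOAD_FAST v → push 51. Stack: [51]
RETURN_VALUE → return 51.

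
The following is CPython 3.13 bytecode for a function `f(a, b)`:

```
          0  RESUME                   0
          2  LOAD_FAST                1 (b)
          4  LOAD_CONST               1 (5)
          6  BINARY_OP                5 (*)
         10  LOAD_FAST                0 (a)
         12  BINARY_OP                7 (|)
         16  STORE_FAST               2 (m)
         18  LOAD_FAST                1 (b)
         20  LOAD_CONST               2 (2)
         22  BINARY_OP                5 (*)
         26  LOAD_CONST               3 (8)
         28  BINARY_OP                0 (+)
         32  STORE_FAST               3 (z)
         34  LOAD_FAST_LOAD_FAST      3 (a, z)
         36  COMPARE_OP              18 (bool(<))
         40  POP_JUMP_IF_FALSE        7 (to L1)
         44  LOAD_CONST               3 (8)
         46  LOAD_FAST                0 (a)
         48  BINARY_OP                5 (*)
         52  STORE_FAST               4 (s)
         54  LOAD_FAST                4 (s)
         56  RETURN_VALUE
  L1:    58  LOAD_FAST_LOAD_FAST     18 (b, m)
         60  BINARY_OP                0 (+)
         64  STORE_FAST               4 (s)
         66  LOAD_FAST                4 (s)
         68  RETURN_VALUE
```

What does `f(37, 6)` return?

69

LOAD_FAST b → push 6. Stack: [6]
LOAD_CONST → push 5. Stack: [6, 5]
BINARY_OP * → 6 * 5 = 30. Stack: [30]
LOAD_FAST a → push 37. Stack: [30, 37]
BINARY_OP | → 30 | 37 = 63. Stack: [63]
STORE_FAST m → m=63. Stack: []
LOAD_FAST b → push 6. Stack: [6]
LOAD_CONST → push 2. Stack: [6, 2]
BINARY_OP * → 6 * 2 = 12. Stack: [12]
LOAD_CONST → push 8. Stack: [12, 8]
BINARY_OP + → 12 + 8 = 20. Stack: [20]
STORE_FAST z → z=20. Stack: []
LOAD_FAST_LOAD_FAST a,z → push 37,20. Stack: [37, 20]
COMPARE_OP bool(<) → 37 vs 20 = False. Stack: [False]
POP_JUMP_IF_FALSE → pop False; jump. Stack: []
LOAD_FAST_LOAD_FAST b,m → push 6,63. Stack: [6, 63]
BINARY_OP + → 6 + 63 = 69. Stack: [69]
STORE_FAST s → s=69. Stack: []
LOAD_FAST s → push 69. Stack: [69]
RETURN_VALUE → return 69.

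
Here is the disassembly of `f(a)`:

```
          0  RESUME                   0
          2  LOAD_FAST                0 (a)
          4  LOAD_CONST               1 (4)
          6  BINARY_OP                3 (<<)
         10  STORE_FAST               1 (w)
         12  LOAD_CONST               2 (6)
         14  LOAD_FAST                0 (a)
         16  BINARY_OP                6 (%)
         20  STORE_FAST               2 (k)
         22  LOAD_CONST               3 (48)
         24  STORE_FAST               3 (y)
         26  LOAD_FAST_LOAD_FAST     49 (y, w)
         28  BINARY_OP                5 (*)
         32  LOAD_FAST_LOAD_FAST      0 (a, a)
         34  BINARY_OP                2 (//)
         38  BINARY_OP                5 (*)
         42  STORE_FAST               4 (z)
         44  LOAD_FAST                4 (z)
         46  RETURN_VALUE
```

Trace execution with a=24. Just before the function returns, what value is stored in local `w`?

LOAD_FAST a → push 24. Stack: [24]
LOAD_CONST → push 4. Stack: [24, 4]
BINARY_OP << → 24 << 4 = 384. Stack: [384]
STORE_FAST w → w=384. Stack: []
LOAD_CONST → push 6. Stack: [6]
LOAD_FAST a → push 24. Stack: [6, 24]
BINARY_OP % → 6 % 24 = 6. Stack: [6]
STORE_FAST k → k=6. Stack: []
LOAD_CONST → push 48. Stack: [48]
STORE_FAST y → y=48. Stack: []
LOAD_FAST_LOAD_FAST y,w → push 48,384. Stack: [48, 384]
BINARY_OP * → 48 * 384 = 18432. Stack: [18432]
LOAD_FAST_LOAD_FAST a,a → push 24,24. Stack: [18432, 24, 24]
BINARY_OP // → 24 // 24 = 1. Stack: [18432, 1]
BINARY_OP * → 18432 * 1 = 18432. Stack: [18432]
STORE_FAST z → z=18432. Stack: []
LOAD_FAST z → push 18432. Stack: [18432]
RETURN_VALUE → return 18432.

384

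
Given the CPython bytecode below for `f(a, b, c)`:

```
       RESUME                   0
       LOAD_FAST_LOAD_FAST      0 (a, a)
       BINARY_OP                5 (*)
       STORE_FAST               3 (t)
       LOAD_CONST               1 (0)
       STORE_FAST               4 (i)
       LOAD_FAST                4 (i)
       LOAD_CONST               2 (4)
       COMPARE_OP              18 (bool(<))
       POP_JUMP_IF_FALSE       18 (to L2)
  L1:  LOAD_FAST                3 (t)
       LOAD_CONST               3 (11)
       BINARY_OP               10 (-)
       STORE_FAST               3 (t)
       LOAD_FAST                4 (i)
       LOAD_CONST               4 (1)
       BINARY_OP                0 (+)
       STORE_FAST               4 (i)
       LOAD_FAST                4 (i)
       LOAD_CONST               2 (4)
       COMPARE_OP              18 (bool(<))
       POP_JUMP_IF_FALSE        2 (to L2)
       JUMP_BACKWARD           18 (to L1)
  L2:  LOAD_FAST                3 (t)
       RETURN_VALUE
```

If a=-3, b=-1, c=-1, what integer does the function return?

LOAD_FAST_LOAD_FAST a,a → push -3,-3. Stack: [-3, -3]
BINARY_OP * → -3 * -3 = 9. Stack: [9]
STORE_FAST t → t=9. Stack: []
LOAD_CONST → push 0. Stack: [0]
STORE_FAST i → i=0. Stack: []
LOAD_FAST i → push 0. Stack: [0]
LOAD_CONST → push 4. Stack: [0, 4]
COMPARE_OP bool(<) → 0 vs 4 = True. Stack: [True]
POP_JUMP_IF_FALSE → pop True; no jump. Stack: []
LOAD_FAST t → push 9. Stack: [9]
LOAD_CONST → push 11. Stack: [9, 11]
BINARY_OP - → 9 - 11 = -2. Stack: [-2]
STORE_FAST t → t=-2. Stack: []
LOAD_FAST i → push 0. Stack: [0]
LOAD_CONST → push 1. Stack: [0, 1]
BINARY_OP + → 0 + 1 = 1. Stack: [1]
STORE_FAST i → i=1. Stack: []
LOAD_FAST i → push 1. Stack: [1]
LOAD_CONST → push 4. Stack: [1, 4]
COMPARE_OP bool(<) → 1 vs 4 = True. Stack: [True]
POP_JUMP_IF_FALSE → pop True; no jump. Stack: []
LOAD_FAST t → push -2. Stack: [-2]
LOAD_CONST → push 11. Stack: [-2, 11]
BINARY_OP - → -2 - 11 = -13. Stack: [-13]
STORE_FAST t → t=-13. Stack: []
LOAD_FAST i → push 1. Stack: [1]
LOAD_CONST → push 1. Stack: [1, 1]
BINARY_OP + → 1 + 1 = 2. Stack: [2]
STORE_FAST i → i=2. Stack: []
LOAD_FAST i → push 2. Stack: [2]
LOAD_CONST → push 4. Stack: [2, 4]
COMPARE_OP bool(<) → 2 vs 4 = True. Stack: [True]
POP_JUMP_IF_FALSE → pop True; no jump. Stack: []
LOAD_FAST t → push -13. Stack: [-13]
LOAD_CONST → push 11. Stack: [-13, 11]
BINARY_OP - → -13 - 11 = -24. Stack: [-24]
STORE_FAST t → t=-24. Stack: []
LOAD_FAST i → push 2. Stack: [2]
LOAD_CONST → push 1. Stack: [2, 1]
BINARY_OP + → 2 + 1 = 3. Stack: [3]
STORE_FAST i → i=3. Stack: []
LOAD_FAST i → push 3. Stack: [3]
LOAD_CONST → push 4. Stack: [3, 4]
COMPARE_OP bool(<) → 3 vs 4 = True. Stack: [True]
POP_JUMP_IF_FALSE → pop True; no jump. Stack: []
LOAD_FAST t → push -24. Stack: [-24]
LOAD_CONST → push 11. Stack: [-24, 11]
BINARY_OP - → -24 - 11 = -35. Stack: [-35]
STORE_FAST t → t=-35. Stack: []
LOAD_FAST i → push 3. Stack: [3]
LOAD_CONST → push 1. Stack: [3, 1]
BINARY_OP + → 3 + 1 = 4. Stack: [4]
STORE_FAST i → i=4. Stack: []
LOAD_FAST i → push 4. Stack: [4]
LOAD_CONST → push 4. Stack: [4, 4]
COMPARE_OP bool(<) → 4 vs 4 = False. Stack: [False]
POP_JUMP_IF_FALSE → pop False; jump. Stack: []
LOAD_FAST t → push -35. Stack: [-35]
RETURN_VALUE → return -35.

-35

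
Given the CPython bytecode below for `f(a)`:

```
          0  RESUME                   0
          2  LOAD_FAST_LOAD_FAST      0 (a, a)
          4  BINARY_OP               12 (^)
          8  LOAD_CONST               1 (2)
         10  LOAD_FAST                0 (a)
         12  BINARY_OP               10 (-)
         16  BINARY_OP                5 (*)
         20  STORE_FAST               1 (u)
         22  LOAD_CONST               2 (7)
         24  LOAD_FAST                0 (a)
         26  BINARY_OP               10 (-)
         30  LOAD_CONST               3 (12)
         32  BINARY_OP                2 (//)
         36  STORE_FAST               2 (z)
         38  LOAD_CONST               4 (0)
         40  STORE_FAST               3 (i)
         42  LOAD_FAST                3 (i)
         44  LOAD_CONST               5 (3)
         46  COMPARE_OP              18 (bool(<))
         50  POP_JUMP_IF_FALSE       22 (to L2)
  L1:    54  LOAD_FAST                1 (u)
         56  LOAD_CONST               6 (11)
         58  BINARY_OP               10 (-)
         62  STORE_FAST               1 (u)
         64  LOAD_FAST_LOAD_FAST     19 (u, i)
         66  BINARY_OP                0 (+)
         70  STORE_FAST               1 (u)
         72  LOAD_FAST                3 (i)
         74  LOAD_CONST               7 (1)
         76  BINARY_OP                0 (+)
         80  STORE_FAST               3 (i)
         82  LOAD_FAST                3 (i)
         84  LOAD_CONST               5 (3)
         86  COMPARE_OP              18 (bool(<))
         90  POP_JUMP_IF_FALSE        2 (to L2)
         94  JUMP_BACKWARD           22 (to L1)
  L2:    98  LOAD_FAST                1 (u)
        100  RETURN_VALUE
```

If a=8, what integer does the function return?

LOAD_FAST_LOAD_FAST a,a → push 8,8
BINARY_OP ^ → 8 ^ 8 = 0
LOAD_CONST → push 2
LOAD_FAST a → push 8
BINARY_OP - → 2 - 8 = -6
BINARY_OP * → 0 * -6 = 0
STORE_FAST u → u=0
LOAD_CONST → push 7
LOAD_FAST a → push 8
BINARY_OP - → 7 - 8 = -1
LOAD_CONST → push 12
BINARY_OP // → -1 // 12 = -1
STORE_FAST z → z=-1
LOAD_CONST → push 0
STORE_FAST i → i=0
LOAD_FAST i → push 0
LOAD_CONST → push 3
COMPARE_OP bool(<) → 0 vs 3 = True
POP_JUMP_IF_FALSE → pop True; no jump
LOAD_FAST u → push 0
LOAD_CONST → push 11
BINARY_OP - → 0 - 11 = -11
STORE_FAST u → u=-11
LOAD_FAST_LOAD_FAST u,i → push -11,0
BINARY_OP + → -11 + 0 = -11
STORE_FAST u → u=-11
LOAD_FAST i → push 0
LOAD_CONST → push 1
BINARY_OP + → 0 + 1 = 1
STORE_FAST i → i=1
LOAD_FAST i → push 1
LOAD_CONST → push 3
COMPARE_OP bool(<) → 1 vs 3 = True
POP_JUMP_IF_FALSE → pop True; no jump
LOAD_FAST u → push -11
LOAD_CONST → push 11
BINARY_OP - → -11 - 11 = -22
STORE_FAST u → u=-22
LOAD_FAST_LOAD_FAST u,i → push -22,1
BINARY_OP + → -22 + 1 = -21
STORE_FAST u → u=-21
LOAD_FAST i → push 1
LOAD_CONST → push 1
BINARY_OP + → 1 + 1 = 2
STORE_FAST i → i=2
LOAD_FAST i → push 2
LOAD_CONST → push 3
COMPARE_OP bool(<) → 2 vs 3 = True
POP_JUMP_IF_FALSE → pop True; no jump
LOAD_FAST u → push -21
LOAD_CONST → push 11
BINARY_OP - → -21 - 11 = -32
STORE_FAST u → u=-32
LOAD_FAST_LOAD_FAST u,i → push -32,2
BINARY_OP + → -32 + 2 = -30
STORE_FAST u → u=-30
LOAD_FAST i → push 2
LOAD_CONST → push 1
BINARY_OP + → 2 + 1 = 3
STORE_FAST i → i=3
LOAD_FAST i → push 3
LOAD_CONST → push 3
COMPARE_OP bool(<) → 3 vs 3 = False
POP_JUMP_IF_FALSE → pop False; jump
LOAD_FAST u → push -30
RETURN_VALUE → return -30.

-30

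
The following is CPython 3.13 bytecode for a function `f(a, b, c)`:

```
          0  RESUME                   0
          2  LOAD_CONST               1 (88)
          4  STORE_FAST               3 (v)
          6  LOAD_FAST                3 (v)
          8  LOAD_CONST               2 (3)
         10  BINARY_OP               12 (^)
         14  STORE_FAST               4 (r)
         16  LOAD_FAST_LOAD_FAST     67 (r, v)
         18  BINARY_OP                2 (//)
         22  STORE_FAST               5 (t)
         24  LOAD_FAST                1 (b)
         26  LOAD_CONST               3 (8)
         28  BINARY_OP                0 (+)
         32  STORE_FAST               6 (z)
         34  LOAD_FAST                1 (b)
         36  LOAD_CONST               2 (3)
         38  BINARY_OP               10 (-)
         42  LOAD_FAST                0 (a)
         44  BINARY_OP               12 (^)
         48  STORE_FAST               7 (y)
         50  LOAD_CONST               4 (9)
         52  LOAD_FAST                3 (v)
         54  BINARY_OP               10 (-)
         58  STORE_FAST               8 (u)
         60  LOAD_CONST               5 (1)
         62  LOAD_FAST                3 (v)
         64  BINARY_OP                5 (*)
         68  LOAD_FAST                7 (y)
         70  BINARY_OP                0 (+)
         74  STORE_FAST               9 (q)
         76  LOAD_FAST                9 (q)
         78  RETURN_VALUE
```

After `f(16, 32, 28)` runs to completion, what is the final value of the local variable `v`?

88

LOAD_CONST → push 88. Stack: [88]
STORE_FAST v → v=88. Stack: []
LOAD_FAST v → push 88. Stack: [88]
LOAD_CONST → push 3. Stack: [88, 3]
BINARY_OP ^ → 88 ^ 3 = 91. Stack: [91]
STORE_FAST r → r=91. Stack: []
LOAD_FAST_LOAD_FAST r,v → push 91,88. Stack: [91, 88]
BINARY_OP // → 91 // 88 = 1. Stack: [1]
STORE_FAST t → t=1. Stack: []
LOAD_FAST b → push 32. Stack: [32]
LOAD_CONST → push 8. Stack: [32, 8]
BINARY_OP + → 32 + 8 = 40. Stack: [40]
STORE_FAST z → z=40. Stack: []
LOAD_FAST b → push 32. Stack: [32]
LOAD_CONST → push 3. Stack: [32, 3]
BINARY_OP - → 32 - 3 = 29. Stack: [29]
LOAD_FAST a → push 16. Stack: [29, 16]
BINARY_OP ^ → 29 ^ 16 = 13. Stack: [13]
STORE_FAST y → y=13. Stack: []
LOAD_CONST → push 9. Stack: [9]
LOAD_FAST v → push 88. Stack: [9, 88]
BINARY_OP - → 9 - 88 = -79. Stack: [-79]
STORE_FAST u → u=-79. Stack: []
LOAD_CONST → push 1. Stack: [1]
LOAD_FAST v → push 88. Stack: [1, 88]
BINARY_OP * → 1 * 88 = 88. Stack: [88]
LOAD_FAST y → push 13. Stack: [88, 13]
BINARY_OP + → 88 + 13 = 101. Stack: [101]
STORE_FAST q → q=101. Stack: []
LOAD_FAST q → push 101. Stack: [101]
RETURN_VALUE → return 101.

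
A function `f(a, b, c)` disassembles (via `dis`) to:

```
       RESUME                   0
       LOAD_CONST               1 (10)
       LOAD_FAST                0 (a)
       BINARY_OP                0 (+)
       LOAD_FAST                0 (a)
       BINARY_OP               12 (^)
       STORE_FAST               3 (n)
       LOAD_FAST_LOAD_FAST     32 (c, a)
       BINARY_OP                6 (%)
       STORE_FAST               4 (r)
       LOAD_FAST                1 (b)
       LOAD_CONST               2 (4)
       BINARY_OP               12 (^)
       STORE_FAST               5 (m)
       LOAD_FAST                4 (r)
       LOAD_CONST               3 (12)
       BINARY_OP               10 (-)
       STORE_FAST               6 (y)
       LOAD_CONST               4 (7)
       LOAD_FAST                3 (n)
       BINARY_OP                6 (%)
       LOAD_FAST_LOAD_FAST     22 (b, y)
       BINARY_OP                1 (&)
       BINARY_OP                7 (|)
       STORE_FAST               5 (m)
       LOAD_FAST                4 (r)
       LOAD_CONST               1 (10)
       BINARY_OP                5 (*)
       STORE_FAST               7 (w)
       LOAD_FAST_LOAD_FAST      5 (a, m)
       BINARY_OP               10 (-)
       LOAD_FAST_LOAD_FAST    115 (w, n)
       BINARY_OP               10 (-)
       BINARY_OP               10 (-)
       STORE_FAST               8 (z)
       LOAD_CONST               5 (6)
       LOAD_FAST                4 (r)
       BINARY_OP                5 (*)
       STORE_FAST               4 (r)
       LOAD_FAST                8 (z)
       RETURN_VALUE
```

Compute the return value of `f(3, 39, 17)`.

LOAD_CONST → push 10. Stack: [10]
LOAD_FAST a → push 3. Stack: [10, 3]
BINARY_OP + → 10 + 3 = 13. Stack: [13]
LOAD_FAST a → push 3. Stack: [13, 3]
BINARY_OP ^ → 13 ^ 3 = 14. Stack: [14]
STORE_FAST n → n=14. Stack: []
LOAD_FAST_LOAD_FAST c,a → push 17,3. Stack: [17, 3]
BINARY_OP % → 17 % 3 = 2. Stack: [2]
STORE_FAST r → r=2. Stack: []
LOAD_FAST b → push 39. Stack: [39]
LOAD_CONST → push 4. Stack: [39, 4]
BINARY_OP ^ → 39 ^ 4 = 35. Stack: [35]
STORE_FAST m → m=35. Stack: []
LOAD_FAST r → push 2. Stack: [2]
LOAD_CONST → push 12. Stack: [2, 12]
BINARY_OP - → 2 - 12 = -10. Stack: [-10]
STORE_FAST y → y=-10. Stack: []
LOAD_CONST → push 7. Stack: [7]
LOAD_FAST n → push 14. Stack: [7, 14]
BINARY_OP % → 7 % 14 = 7. Stack: [7]
LOAD_FAST_LOAD_FAST b,y → push 39,-10. Stack: [7, 39, -10]
BINARY_OP & → 39 & -10 = 38. Stack: [7, 38]
BINARY_OP | → 7 | 38 = 39. Stack: [39]
STORE_FAST m → m=39. Stack: []
LOAD_FAST r → push 2. Stack: [2]
LOAD_CONST → push 10. Stack: [2, 10]
BINARY_OP * → 2 * 10 = 20. Stack: [20]
STORE_FAST w → w=20. Stack: []
LOAD_FAST_LOAD_FAST a,m → push 3,39. Stack: [3, 39]
BINARY_OP - → 3 - 39 = -36. Stack: [-36]
LOAD_FAST_LOAD_FAST w,n → push 20,14. Stack: [-36, 20, 14]
BINARY_OP - → 20 - 14 = 6. Stack: [-36, 6]
BINARY_OP - → -36 - 6 = -42. Stack: [-42]
STORE_FAST z → z=-42. Stack: []
LOAD_CONST → push 6. Stack: [6]
LOAD_FAST r → push 2. Stack: [6, 2]
BINARY_OP * → 6 * 2 = 12. Stack: [12]
STORE_FAST r → r=12. Stack: []
LOAD_FAST z → push -42. Stack: [-42]
RETURN_VALUE → return -42.

-42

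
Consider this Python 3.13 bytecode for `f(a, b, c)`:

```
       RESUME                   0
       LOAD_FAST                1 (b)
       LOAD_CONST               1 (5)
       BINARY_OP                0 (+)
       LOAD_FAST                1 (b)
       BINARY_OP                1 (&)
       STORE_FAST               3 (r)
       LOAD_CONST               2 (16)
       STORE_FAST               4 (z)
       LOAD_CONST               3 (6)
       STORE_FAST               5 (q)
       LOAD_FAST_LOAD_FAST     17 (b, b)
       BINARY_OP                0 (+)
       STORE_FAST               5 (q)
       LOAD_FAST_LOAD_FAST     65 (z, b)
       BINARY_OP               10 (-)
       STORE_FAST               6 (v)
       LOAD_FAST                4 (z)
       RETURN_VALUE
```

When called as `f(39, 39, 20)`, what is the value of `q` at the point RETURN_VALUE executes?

78

LOAD_FAST b → push 39. Stack: [39]
LOAD_CONST → push 5. Stack: [39, 5]
BINARY_OP + → 39 + 5 = 44. Stack: [44]
LOAD_FAST b → push 39. Stack: [44, 39]
BINARY_OP & → 44 & 39 = 36. Stack: [36]
STORE_FAST r → r=36. Stack: []
LOAD_CONST → push 16. Stack: [16]
STORE_FAST z → z=16. Stack: []
LOAD_CONST → push 6. Stack: [6]
STORE_FAST q → q=6. Stack: []
LOAD_FAST_LOAD_FAST b,b → push 39,39. Stack: [39, 39]
BINARY_OP + → 39 + 39 = 78. Stack: [78]
STORE_FAST q → q=78. Stack: []
LOAD_FAST_LOAD_FAST z,b → push 16,39. Stack: [16, 39]
BINARY_OP - → 16 - 39 = -23. Stack: [-23]
STORE_FAST v → v=-23. Stack: []
LOAD_FAST z → push 16. Stack: [16]
RETURN_VALUE → return 16.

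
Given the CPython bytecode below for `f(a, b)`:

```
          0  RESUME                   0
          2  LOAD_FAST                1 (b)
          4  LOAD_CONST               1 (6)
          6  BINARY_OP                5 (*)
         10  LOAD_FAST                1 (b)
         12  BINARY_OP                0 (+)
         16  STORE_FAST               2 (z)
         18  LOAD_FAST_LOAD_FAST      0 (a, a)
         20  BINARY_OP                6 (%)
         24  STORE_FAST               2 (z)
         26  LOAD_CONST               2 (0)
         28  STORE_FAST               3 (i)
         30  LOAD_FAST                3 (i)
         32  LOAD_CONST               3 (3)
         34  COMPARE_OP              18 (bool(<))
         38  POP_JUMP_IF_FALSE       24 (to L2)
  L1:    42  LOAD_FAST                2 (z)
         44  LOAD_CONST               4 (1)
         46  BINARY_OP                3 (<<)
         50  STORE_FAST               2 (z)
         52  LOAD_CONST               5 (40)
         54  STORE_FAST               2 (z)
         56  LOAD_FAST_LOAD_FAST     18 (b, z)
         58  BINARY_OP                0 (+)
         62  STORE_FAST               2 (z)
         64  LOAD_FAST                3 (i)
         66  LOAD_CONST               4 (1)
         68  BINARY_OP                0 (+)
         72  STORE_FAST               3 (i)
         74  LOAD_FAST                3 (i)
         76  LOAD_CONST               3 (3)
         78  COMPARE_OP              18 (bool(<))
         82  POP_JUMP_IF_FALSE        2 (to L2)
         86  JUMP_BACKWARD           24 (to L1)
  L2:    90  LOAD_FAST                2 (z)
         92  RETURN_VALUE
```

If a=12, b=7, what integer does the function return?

47

LOAD_FAST b → push 7
LOAD_CONST → push 6
BINARY_OP * → 7 * 6 = 42
LOAD_FAST b → push 7
BINARY_OP + → 42 + 7 = 49
STORE_FAST z → z=49
LOAD_FAST_LOAD_FAST a,a → push 12,12
BINARY_OP % → 12 % 12 = 0
STORE_FAST z → z=0
LOAD_CONST → push 0
STORE_FAST i → i=0
LOAD_FAST i → push 0
LOAD_CONST → push 3
COMPARE_OP bool(<) → 0 vs 3 = True
POP_JUMP_IF_FALSE → pop True; no jump
LOAD_FAST z → push 0
LOAD_CONST → push 1
BINARY_OP << → 0 << 1 = 0
STORE_FAST z → z=0
LOAD_CONST → push 40
STORE_FAST z → z=40
LOAD_FAST_LOAD_FAST b,z → push 7,40
BINARY_OP + → 7 + 40 = 47
STORE_FAST z → z=47
LOAD_FAST i → push 0
LOAD_CONST → push 1
BINARY_OP + → 0 + 1 = 1
STORE_FAST i → i=1
LOAD_FAST i → push 1
LOAD_CONST → push 3
COMPARE_OP bool(<) → 1 vs 3 = True
POP_JUMP_IF_FALSE → pop True; no jump
LOAD_FAST z → push 47
LOAD_CONST → push 1
BINARY_OP << → 47 << 1 = 94
STORE_FAST z → z=94
LOAD_CONST → push 40
STORE_FAST z → z=40
LOAD_FAST_LOAD_FAST b,z → push 7,40
BINARY_OP + → 7 + 40 = 47
STORE_FAST z → z=47
LOAD_FAST i → push 1
LOAD_CONST → push 1
BINARY_OP + → 1 + 1 = 2
STORE_FAST i → i=2
LOAD_FAST i → push 2
LOAD_CONST → push 3
COMPARE_OP bool(<) → 2 vs 3 = True
POP_JUMP_IF_FALSE → pop True; no jump
LOAD_FAST z → push 47
LOAD_CONST → push 1
BINARY_OP << → 47 << 1 = 94
STORE_FAST z → z=94
LOAD_CONST → push 40
STORE_FAST z → z=40
LOAD_FAST_LOAD_FAST b,z → push 7,40
BINARY_OP + → 7 + 40 = 47
STORE_FAST z → z=47
LOAD_FAST i → push 2
LOAD_CONST → push 1
BINARY_OP + → 2 + 1 = 3
STORE_FAST i → i=3
LOAD_FAST i → push 3
LOAD_CONST → push 3
COMPARE_OP bool(<) → 3 vs 3 = False
POP_JUMP_IF_FALSE → pop False; jump
LOAD_FAST z → push 47
RETURN_VALUE → return 47.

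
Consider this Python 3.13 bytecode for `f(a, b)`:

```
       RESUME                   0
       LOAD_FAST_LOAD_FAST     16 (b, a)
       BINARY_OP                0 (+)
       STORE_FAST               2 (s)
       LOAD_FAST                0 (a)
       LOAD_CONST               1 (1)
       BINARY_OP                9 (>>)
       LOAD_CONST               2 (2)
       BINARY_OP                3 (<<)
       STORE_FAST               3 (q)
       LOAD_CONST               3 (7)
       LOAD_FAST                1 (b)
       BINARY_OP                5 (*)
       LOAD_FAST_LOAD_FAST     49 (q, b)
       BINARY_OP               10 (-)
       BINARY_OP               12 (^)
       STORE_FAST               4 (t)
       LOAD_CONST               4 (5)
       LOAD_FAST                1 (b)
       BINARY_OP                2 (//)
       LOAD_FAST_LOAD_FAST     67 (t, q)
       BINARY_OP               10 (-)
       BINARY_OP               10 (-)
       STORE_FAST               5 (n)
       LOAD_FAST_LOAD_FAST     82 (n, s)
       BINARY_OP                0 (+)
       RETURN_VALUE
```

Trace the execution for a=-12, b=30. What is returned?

LOAD_FAST_LOAD_FAST b,a → push 30,-12. Stack: [30, -12]
BINARY_OP + → 30 + -12 = 18. Stack: [18]
STORE_FAST s → s=18. Stack: []
LOAD_FAST a → push -12. Stack: [-12]
LOAD_CONST → push 1. Stack: [-12, 1]
BINARY_OP >> → -12 >> 1 = -6. Stack: [-6]
LOAD_CONST → push 2. Stack: [-6, 2]
BINARY_OP << → -6 << 2 = -24. Stack: [-24]
STORE_FAST q → q=-24. Stack: []
LOAD_CONST → push 7. Stack: [7]
LOAD_FAST b → push 30. Stack: [7, 30]
BINARY_OP * → 7 * 30 = 210. Stack: [210]
LOAD_FAST_LOAD_FAST q,b → push -24,30. Stack: [210, -24, 30]
BINARY_OP - → -24 - 30 = -54. Stack: [210, -54]
BINARY_OP ^ → 210 ^ -54 = -232. Stack: [-232]
STORE_FAST t → t=-232. Stack: []
LOAD_CONST → push 5. Stack: [5]
LOAD_FAST b → push 30. Stack: [5, 30]
BINARY_OP // → 5 // 30 = 0. Stack: [0]
LOAD_FAST_LOAD_FAST t,q → push -232,-24. Stack: [0, -232, -24]
BINARY_OP - → -232 - -24 = -208. Stack: [0, -208]
BINARY_OP - → 0 - -208 = 208. Stack: [208]
STORE_FAST n → n=208. Stack: []
LOAD_FAST_LOAD_FAST n,s → push 208,18. Stack: [208, 18]
BINARY_OP + → 208 + 18 = 226. Stack: [226]
RETURN_VALUE → return 226.

226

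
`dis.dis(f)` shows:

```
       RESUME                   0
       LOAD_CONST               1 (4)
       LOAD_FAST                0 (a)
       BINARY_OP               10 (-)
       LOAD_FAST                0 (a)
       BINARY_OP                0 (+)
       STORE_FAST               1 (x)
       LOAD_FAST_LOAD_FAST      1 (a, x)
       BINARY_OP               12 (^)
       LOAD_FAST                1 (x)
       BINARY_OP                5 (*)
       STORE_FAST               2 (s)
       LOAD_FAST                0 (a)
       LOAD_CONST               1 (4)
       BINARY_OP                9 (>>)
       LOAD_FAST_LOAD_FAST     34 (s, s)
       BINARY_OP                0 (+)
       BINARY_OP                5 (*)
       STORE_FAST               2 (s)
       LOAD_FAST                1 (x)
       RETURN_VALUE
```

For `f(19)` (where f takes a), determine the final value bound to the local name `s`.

LOAD_CONST → push 4. Stack: [4]
LOAD_FAST a → push 19. Stack: [4, 19]
BINARY_OP - → 4 - 19 = -15. Stack: [-15]
LOAD_FAST a → push 19. Stack: [-15, 19]
BINARY_OP + → -15 + 19 = 4. Stack: [4]
STORE_FAST x → x=4. Stack: []
LOAD_FAST_LOAD_FAST a,x → push 19,4. Stack: [19, 4]
BINARY_OP ^ → 19 ^ 4 = 23. Stack: [23]
LOAD_FAST x → push 4. Stack: [23, 4]
BINARY_OP * → 23 * 4 = 92. Stack: [92]
STORE_FAST s → s=92. Stack: []
LOAD_FAST a → push 19. Stack: [19]
LOAD_CONST → push 4. Stack: [19, 4]
BINARY_OP >> → 19 >> 4 = 1. Stack: [1]
LOAD_FAST_LOAD_FAST s,s → push 92,92. Stack: [1, 92, 92]
BINARY_OP + → 92 + 92 = 184. Stack: [1, 184]
BINARY_OP * → 1 * 184 = 184. Stack: [184]
STORE_FAST s → s=184. Stack: []
LOAD_FAST x → push 4. Stack: [4]
RETURN_VALUE → return 4.

184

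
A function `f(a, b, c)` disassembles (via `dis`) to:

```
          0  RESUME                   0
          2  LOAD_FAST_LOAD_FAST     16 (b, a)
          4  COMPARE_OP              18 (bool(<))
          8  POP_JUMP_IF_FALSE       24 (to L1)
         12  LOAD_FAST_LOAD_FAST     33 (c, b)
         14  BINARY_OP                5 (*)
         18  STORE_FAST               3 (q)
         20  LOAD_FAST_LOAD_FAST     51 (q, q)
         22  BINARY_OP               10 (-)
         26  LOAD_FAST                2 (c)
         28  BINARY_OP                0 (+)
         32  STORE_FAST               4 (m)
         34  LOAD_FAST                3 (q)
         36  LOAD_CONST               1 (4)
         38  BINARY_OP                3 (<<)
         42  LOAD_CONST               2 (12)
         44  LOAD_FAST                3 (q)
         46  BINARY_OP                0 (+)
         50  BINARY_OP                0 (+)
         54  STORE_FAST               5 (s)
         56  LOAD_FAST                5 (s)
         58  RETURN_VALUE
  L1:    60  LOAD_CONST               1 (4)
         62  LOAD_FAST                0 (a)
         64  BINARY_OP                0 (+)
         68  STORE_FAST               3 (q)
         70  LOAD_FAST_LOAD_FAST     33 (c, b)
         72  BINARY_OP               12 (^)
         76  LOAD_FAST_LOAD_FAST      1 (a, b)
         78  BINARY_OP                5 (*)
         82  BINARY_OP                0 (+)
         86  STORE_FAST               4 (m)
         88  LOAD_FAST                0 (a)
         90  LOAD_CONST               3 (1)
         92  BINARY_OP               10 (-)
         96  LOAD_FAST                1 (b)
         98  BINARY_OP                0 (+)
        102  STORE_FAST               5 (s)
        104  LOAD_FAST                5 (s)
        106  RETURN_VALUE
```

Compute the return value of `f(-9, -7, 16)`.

LOAD_FAST_LOAD_FAST b,a → push -7,-9. Stack: [-7, -9]
COMPARE_OP bool(<) → -7 vs -9 = False. Stack: [False]
POP_JUMP_IF_FALSE → pop False; jump. Stack: []
LOAD_CONST → push 4. Stack: [4]
LOAD_FAST a → push -9. Stack: [4, -9]
BINARY_OP + → 4 + -9 = -5. Stack: [-5]
STORE_FAST q → q=-5. Stack: []
LOAD_FAST_LOAD_FAST c,b → push 16,-7. Stack: [16, -7]
BINARY_OP ^ → 16 ^ -7 = -23. Stack: [-23]
LOAD_FAST_LOAD_FAST a,b → push -9,-7. Stack: [-23, -9, -7]
BINARY_OP * → -9 * -7 = 63. Stack: [-23, 63]
BINARY_OP + → -23 + 63 = 40. Stack: [40]
STORE_FAST m → m=40. Stack: []
LOAD_FAST a → push -9. Stack: [-9]
LOAD_CONST → push 1. Stack: [-9, 1]
BINARY_OP - → -9 - 1 = -10. Stack: [-10]
LOAD_FAST b → push -7. Stack: [-10, -7]
BINARY_OP + → -10 + -7 = -17. Stack: [-17]
STORE_FAST s → s=-17. Stack: []
LOAD_FAST s → push -17. Stack: [-17]
RETURN_VALUE → return -17.

-17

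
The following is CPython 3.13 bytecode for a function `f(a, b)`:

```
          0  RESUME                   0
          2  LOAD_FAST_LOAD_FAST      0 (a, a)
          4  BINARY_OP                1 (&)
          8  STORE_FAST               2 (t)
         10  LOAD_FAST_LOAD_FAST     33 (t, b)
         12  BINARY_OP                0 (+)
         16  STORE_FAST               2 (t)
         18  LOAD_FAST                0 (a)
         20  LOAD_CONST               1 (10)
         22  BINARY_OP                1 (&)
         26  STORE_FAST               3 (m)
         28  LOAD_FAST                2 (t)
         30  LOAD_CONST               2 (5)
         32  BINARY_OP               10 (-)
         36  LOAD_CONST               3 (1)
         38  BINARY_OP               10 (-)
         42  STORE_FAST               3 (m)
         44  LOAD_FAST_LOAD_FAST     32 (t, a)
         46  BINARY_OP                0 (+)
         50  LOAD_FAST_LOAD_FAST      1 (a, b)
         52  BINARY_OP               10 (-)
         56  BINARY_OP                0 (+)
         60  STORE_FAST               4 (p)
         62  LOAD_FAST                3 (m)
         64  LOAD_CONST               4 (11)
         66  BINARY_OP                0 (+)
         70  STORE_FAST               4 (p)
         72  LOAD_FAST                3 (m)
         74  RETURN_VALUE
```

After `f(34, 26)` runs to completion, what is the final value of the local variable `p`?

LOAD_FAST_LOAD_FAST a,a → push 34,34. Stack: [34, 34]
BINARY_OP & → 34 & 34 = 34. Stack: [34]
STORE_FAST t → t=34. Stack: []
LOAD_FAST_LOAD_FAST t,b → push 34,26. Stack: [34, 26]
BINARY_OP + → 34 + 26 = 60. Stack: [60]
STORE_FAST t → t=60. Stack: []
LOAD_FAST a → push 34. Stack: [34]
LOAD_CONST → push 10. Stack: [34, 10]
BINARY_OP & → 34 & 10 = 2. Stack: [2]
STORE_FAST m → m=2. Stack: []
LOAD_FAST t → push 60. Stack: [60]
LOAD_CONST → push 5. Stack: [60, 5]
BINARY_OP - → 60 - 5 = 55. Stack: [55]
LOAD_CONST → push 1. Stack: [55, 1]
BINARY_OP - → 55 - 1 = 54. Stack: [54]
STORE_FAST m → m=54. Stack: []
LOAD_FAST_LOAD_FAST t,a → push 60,34. Stack: [60, 34]
BINARY_OP + → 60 + 34 = 94. Stack: [94]
LOAD_FAST_LOAD_FAST a,b → push 34,26. Stack: [94, 34, 26]
BINARY_OP - → 34 - 26 = 8. Stack: [94, 8]
BINARY_OP + → 94 + 8 = 102. Stack: [102]
STORE_FAST p → p=102. Stack: []
LOAD_FAST m → push 54. Stack: [54]
LOAD_CONST → push 11. Stack: [54, 11]
BINARY_OP + → 54 + 11 = 65. Stack: [65]
STORE_FAST p → p=65. Stack: []
LOAD_FAST m → push 54. Stack: [54]
RETURN_VALUE → return 54.

65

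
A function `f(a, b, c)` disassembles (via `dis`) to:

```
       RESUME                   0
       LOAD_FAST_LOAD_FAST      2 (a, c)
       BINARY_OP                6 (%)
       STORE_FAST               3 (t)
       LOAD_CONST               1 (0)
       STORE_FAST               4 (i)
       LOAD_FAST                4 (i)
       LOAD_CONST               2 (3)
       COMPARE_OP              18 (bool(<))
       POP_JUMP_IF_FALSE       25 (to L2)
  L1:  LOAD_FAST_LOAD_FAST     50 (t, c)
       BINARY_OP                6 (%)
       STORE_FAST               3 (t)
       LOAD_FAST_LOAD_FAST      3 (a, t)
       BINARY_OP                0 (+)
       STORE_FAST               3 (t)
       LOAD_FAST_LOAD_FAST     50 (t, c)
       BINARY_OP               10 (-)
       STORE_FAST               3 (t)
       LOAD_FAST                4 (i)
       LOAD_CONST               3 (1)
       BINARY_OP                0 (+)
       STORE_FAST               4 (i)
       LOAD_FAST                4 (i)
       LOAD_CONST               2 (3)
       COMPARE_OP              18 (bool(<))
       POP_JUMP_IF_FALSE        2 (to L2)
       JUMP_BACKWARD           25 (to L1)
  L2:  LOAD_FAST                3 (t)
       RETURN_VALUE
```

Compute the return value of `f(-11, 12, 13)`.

-18

LOAD_FAST_LOAD_FAST a,c → push -11,13. Stack: [-11, 13]
BINARY_OP % → -11 % 13 = 2. Stack: [2]
STORE_FAST t → t=2. Stack: []
LOAD_CONST → push 0. Stack: [0]
STORE_FAST i → i=0. Stack: []
LOAD_FAST i → push 0. Stack: [0]
LOAD_CONST → push 3. Stack: [0, 3]
COMPARE_OP bool(<) → 0 vs 3 = True. Stack: [True]
POP_JUMP_IF_FALSE → pop True; no jump. Stack: []
LOAD_FAST_LOAD_FAST t,c → push 2,13. Stack: [2, 13]
BINARY_OP % → 2 % 13 = 2. Stack: [2]
STORE_FAST t → t=2. Stack: []
LOAD_FAST_LOAD_FAST a,t → push -11,2. Stack: [-11, 2]
BINARY_OP + → -11 + 2 = -9. Stack: [-9]
STORE_FAST t → t=-9. Stack: []
LOAD_FAST_LOAD_FAST t,c → push -9,13. Stack: [-9, 13]
BINARY_OP - → -9 - 13 = -22. Stack: [-22]
STORE_FAST t → t=-22. Stack: []
LOAD_FAST i → push 0. Stack: [0]
LOAD_CONST → push 1. Stack: [0, 1]
BINARY_OP + → 0 + 1 = 1. Stack: [1]
STORE_FAST i → i=1. Stack: []
LOAD_FAST i → push 1. Stack: [1]
LOAD_CONST → push 3. Stack: [1, 3]
COMPARE_OP bool(<) → 1 vs 3 = True. Stack: [True]
POP_JUMP_IF_FALSE → pop True; no jump. Stack: []
LOAD_FAST_LOAD_FAST t,c → push -22,13. Stack: [-22, 13]
BINARY_OP % → -22 % 13 = 4. Stack: [4]
STORE_FAST t → t=4. Stack: []
LOAD_FAST_LOAD_FAST a,t → push -11,4. Stack: [-11, 4]
BINARY_OP + → -11 + 4 = -7. Stack: [-7]
STORE_FAST t → t=-7. Stack: []
LOAD_FAST_LOAD_FAST t,c → push -7,13. Stack: [-7, 13]
BINARY_OP - → -7 - 13 = -20. Stack: [-20]
STORE_FAST t → t=-20. Stack: []
LOAD_FAST i → push 1. Stack: [1]
LOAD_CONST → push 1. Stack: [1, 1]
BINARY_OP + → 1 + 1 = 2. Stack: [2]
STORE_FAST i → i=2. Stack: []
LOAD_FAST i → push 2. Stack: [2]
LOAD_CONST → push 3. Stack: [2, 3]
COMPARE_OP bool(<) → 2 vs 3 = True. Stack: [True]
POP_JUMP_IF_FALSE → pop True; no jump. Stack: []
LOAD_FAST_LOAD_FAST t,c → push -20,13. Stack: [-20, 13]
BINARY_OP % → -20 % 13 = 6. Stack: [6]
STORE_FAST t → t=6. Stack: []
LOAD_FAST_LOAD_FAST a,t → push -11,6. Stack: [-11, 6]
BINARY_OP + → -11 + 6 = -5. Stack: [-5]
STORE_FAST t → t=-5. Stack: []
LOAD_FAST_LOAD_FAST t,c → push -5,13. Stack: [-5, 13]
BINARY_OP - → -5 - 13 = -18. Stack: [-18]
STORE_FAST t → t=-18. Stack: []
LOAD_FAST i → push 2. Stack: [2]
LOAD_CONST → push 1. Stack: [2, 1]
BINARY_OP + → 2 + 1 = 3. Stack: [3]
STORE_FAST i → i=3. Stack: []
LOAD_FAST i → push 3. Stack: [3]
LOAD_CONST → push 3. Stack: [3, 3]
COMPARE_OP bool(<) → 3 vs 3 = False. Stack: [False]
POP_JUMP_IF_FALSE → pop False; jump. Stack: []
LOAD_FAST t → push -18. Stack: [-18]
RETURN_VALUE → return -18.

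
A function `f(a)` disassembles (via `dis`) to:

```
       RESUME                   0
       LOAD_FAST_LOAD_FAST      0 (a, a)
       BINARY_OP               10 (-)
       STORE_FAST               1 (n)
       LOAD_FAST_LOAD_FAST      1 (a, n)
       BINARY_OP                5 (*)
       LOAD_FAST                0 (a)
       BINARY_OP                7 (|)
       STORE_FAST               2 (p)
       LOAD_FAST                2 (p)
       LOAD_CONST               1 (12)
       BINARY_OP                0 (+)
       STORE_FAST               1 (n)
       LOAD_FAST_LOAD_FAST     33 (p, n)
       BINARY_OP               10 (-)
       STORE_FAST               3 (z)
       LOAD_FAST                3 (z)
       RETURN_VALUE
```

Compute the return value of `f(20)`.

-12

LOAD_FAST_LOAD_FAST a,a → push 20,20. Stack: [20, 20]
BINARY_OP - → 20 - 20 = 0. Stack: [0]
STORE_FAST n → n=0. Stack: []
LOAD_FAST_LOAD_FAST a,n → push 20,0. Stack: [20, 0]
BINARY_OP * → 20 * 0 = 0. Stack: [0]
LOAD_FAST a → push 20. Stack: [0, 20]
BINARY_OP | → 0 | 20 = 20. Stack: [20]
STORE_FAST p → p=20. Stack: []
LOAD_FAST p → push 20. Stack: [20]
LOAD_CONST → push 12. Stack: [20, 12]
BINARY_OP + → 20 + 12 = 32. Stack: [32]
STORE_FAST n → n=32. Stack: []
LOAD_FAST_LOAD_FAST p,n → push 20,32. Stack: [20, 32]
BINARY_OP - → 20 - 32 = -12. Stack: [-12]
STORE_FAST z → z=-12. Stack: []
LOAD_FAST z → push -12. Stack: [-12]
RETURN_VALUE → return -12.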